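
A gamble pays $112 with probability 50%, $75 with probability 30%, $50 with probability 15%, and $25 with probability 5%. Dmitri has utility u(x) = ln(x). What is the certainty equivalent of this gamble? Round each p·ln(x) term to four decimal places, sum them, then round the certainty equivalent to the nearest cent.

E[u] = 0.5·ln(112) + 0.3·ln(75) + 0.15·ln(50) + 0.05·ln(25) = 2.3592 + 1.2952 + 0.5868 + 0.1609 = 4.4021
CE = e^4.4021 ≈ 81.62

$81.62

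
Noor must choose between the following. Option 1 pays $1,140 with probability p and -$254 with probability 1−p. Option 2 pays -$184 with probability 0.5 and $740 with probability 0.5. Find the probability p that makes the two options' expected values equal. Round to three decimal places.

EV(Option 2) = 0.5 × (-184) + 0.5 × 740 = -92 + 370 = 278
p·1140 + (1−p)·(-254) = 278
1394p − 254 = 278
p = (278 + 254) / 1394

p = 0.382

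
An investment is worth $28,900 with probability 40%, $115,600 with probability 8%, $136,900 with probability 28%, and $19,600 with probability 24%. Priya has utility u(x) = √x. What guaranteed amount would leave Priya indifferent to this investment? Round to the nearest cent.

E[u] = 0.4·√28900 + 0.08·√115600 + 0.28·√136900 + 0.24·√19600 = 0.4·170 + 0.08·340 + 0.28·370 + 0.24·140 = 232.4
CE = (232.4)² = 54009.76

$54,009.76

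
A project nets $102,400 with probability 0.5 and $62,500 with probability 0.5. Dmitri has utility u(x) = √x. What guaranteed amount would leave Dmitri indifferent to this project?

$81,225

E[u] = 0.5·√102400 + 0.5·√62500 = 0.5·320 + 0.5·250 = 285
CE = (285)² = 81225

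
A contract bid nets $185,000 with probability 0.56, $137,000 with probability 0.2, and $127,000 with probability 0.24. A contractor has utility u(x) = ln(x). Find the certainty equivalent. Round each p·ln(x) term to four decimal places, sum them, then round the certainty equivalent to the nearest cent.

E[u] = 0.56·ln(185000) + 0.2·ln(137000) + 0.24·ln(127000) = 6.7917 + 2.3655 + 2.8205 = 11.9777
CE = e^11.9777 ≈ 159165.53

$159,165.53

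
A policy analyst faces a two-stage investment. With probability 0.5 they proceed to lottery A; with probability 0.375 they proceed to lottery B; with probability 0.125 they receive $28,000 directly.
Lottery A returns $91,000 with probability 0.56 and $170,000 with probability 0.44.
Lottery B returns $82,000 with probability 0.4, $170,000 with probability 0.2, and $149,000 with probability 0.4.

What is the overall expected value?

$113,780

EV(A) = 0.56 × 91000 + 0.44 × 170000 = 50960 + 74800 = 125760
EV(B) = 0.4 × 82000 + 0.2 × 170000 + 0.4 × 149000 = 32800 + 34000 + 59600 = 126400
Branch C: 28000 (certain)
Overall = 0.5 × 125760 + 0.375 × 126400 + 0.125 × 28000 = 62880 + 47400 + 3500 = 113780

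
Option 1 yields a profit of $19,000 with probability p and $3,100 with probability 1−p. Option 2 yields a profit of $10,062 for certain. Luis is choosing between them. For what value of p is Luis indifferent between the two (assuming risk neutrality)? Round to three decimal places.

p = 0.438

p·19000 + (1−p)·3100 = 10062
15900p + 3100 = 10062
p = (10062 − 3100) / 15900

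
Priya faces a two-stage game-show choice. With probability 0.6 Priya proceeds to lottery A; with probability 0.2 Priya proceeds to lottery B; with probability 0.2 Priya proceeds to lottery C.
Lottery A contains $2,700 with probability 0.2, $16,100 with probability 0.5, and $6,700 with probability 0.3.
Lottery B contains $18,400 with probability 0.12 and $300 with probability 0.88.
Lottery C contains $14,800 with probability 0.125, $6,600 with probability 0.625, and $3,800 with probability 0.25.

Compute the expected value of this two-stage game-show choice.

$8,239.40

EV(A) = 0.2 × 2700 + 0.5 × 16100 + 0.3 × 6700 = 540 + 8050 + 2010 = 10600
EV(B) = 0.12 × 18400 + 0.88 × 300 = 2208 + 264 = 2472
EV(C) = 0.125 × 14800 + 0.625 × 6600 + 0.25 × 3800 = 1850 + 4125 + 950 = 6925
Overall = 0.6 × 10600 + 0.2 × 2472 + 0.2 × 6925 = 6360 + 494.4 + 1385 = 8239.4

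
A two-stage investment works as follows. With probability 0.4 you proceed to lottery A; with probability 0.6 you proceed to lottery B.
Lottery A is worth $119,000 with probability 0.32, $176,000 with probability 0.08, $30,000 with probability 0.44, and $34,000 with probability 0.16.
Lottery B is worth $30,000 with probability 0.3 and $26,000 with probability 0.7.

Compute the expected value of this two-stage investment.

$44,640

EV(A) = 0.32 × 119000 + 0.08 × 176000 + 0.44 × 30000 + 0.16 × 34000 = 38080 + 14080 + 13200 + 5440 = 70800
EV(B) = 0.3 × 30000 + 0.7 × 26000 = 9000 + 18200 = 27200
Overall = 0.4 × 70800 + 0.6 × 27200 = 28320 + 16320 = 44640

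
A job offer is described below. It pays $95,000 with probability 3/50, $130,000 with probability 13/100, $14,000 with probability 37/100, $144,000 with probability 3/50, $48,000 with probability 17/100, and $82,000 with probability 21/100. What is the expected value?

EV = 3/50 × 95000 + 13/100 × 130000 + 37/100 × 14000 + 3/50 × 144000 + 17/100 × 48000 + 21/100 × 82000 = 5700 + 16900 + 5180 + 8640 + 8160 + 17220 = 61800

$61,800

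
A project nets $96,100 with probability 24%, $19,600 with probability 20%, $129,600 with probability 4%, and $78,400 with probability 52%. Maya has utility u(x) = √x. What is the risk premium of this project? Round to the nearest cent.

E[u] = 0.24·√96100 + 0.2·√19600 + 0.04·√129600 + 0.52·√78400 = 0.24·310 + 0.2·140 + 0.04·360 + 0.52·280 = 262.4
CE = (262.4)² = 68853.76
Risk premium = EV − CE = 72936 − 68853.76 = 4082.24

$4,082.24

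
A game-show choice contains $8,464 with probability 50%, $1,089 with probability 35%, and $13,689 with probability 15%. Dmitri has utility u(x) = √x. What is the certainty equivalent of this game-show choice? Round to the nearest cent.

$5,640.01

E[u] = 0.5·√8464 + 0.35·√1089 + 0.15·√13689 = 0.5·92 + 0.35·33 + 0.15·117 = 75.1
CE = (75.1)² = 5640.01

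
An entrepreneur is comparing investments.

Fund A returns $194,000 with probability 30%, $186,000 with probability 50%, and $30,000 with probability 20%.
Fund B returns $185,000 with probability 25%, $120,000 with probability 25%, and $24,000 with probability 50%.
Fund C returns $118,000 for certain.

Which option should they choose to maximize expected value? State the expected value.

Fund A = 0.3 × 194000 + 0.5 × 186000 + 0.2 × 30000 = 58200 + 93000 + 6000 = 157200
Fund B = 0.25 × 185000 + 0.25 × 120000 + 0.5 × 24000 = 46250 + 30000 + 12000 = 88250
Fund C: 118000 (certain)

Fund A ($157,200)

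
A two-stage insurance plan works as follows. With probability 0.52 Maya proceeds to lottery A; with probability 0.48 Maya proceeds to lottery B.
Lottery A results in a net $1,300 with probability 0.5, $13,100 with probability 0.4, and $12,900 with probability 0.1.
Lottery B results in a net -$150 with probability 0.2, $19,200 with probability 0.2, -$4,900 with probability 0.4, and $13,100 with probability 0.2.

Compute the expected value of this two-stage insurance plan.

EV(A) = 0.5 × 1300 + 0.4 × 13100 + 0.1 × 12900 = 650 + 5240 + 1290 = 7180
EV(B) = 0.2 × (-150) + 0.2 × 19200 + 0.4 × (-4900) + 0.2 × 13100 = -30 + 3840 − 1960 + 2620 = 4470
Overall = 0.52 × 7180 + 0.48 × 4470 = 3733.6 + 2145.6 = 5879.2

$5,879.20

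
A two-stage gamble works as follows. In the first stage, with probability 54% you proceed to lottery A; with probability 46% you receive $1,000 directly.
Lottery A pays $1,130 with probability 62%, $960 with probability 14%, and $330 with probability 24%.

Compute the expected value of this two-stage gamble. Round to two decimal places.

$953.67

EV(A) = 0.62 × 1130 + 0.14 × 960 + 0.24 × 330 = 700.6 + 134.4 + 79.2 = 914.2
Branch B: 1000 (certain)
Overall = 0.54 × 914.2 + 0.46 × 1000 = 493.668 + 460 = 953.668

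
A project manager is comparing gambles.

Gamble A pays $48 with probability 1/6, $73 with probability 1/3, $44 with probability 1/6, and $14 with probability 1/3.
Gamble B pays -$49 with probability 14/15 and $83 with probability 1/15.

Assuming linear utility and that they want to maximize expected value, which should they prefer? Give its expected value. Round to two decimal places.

Gamble A = 1/6 × 48 + 1/3 × 73 + 1/6 × 44 + 1/3 × 14 = 8 + 24.3333 + 7.3333 + 4.6667 = 44.3333
Gamble B = 14/15 × (-49) + 1/15 × 83 = -45.7333 + 5.5333 = -40.2

Gamble A ($44.33)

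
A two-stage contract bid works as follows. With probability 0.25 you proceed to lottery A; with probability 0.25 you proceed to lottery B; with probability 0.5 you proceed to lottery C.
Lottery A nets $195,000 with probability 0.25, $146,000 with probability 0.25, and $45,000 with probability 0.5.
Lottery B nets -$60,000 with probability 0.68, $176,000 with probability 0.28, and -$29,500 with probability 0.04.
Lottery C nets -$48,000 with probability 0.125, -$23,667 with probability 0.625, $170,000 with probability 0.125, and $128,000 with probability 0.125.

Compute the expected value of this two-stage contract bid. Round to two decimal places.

$36,991.56

EV(A) = 0.25 × 195000 + 0.25 × 146000 + 0.5 × 45000 = 48750 + 36500 + 22500 = 107750
EV(B) = 0.68 × (-60000) + 0.28 × 176000 + 0.04 × (-29500) = -40800 + 49280 − 1180 = 7300
EV(C) = 0.125 × (-48000) + 0.625 × (-23667) + 0.125 × 170000 + 0.125 × 128000 = -6000 − 14791.875 + 21250 + 16000 = 16458.125
Overall = 0.25 × 107750 + 0.25 × 7300 + 0.5 × 16458.125 = 26937.5 + 1825 + 8229.0625 = 36991.5625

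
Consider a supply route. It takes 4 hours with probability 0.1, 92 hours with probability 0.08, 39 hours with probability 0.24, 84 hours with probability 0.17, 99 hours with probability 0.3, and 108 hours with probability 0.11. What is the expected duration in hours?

EV = 0.1 × 4 + 0.08 × 92 + 0.24 × 39 + 0.17 × 84 + 0.3 × 99 + 0.11 × 108 = 0.4 + 7.36 + 9.36 + 14.28 + 29.7 + 11.88 = 72.98

72.98 hours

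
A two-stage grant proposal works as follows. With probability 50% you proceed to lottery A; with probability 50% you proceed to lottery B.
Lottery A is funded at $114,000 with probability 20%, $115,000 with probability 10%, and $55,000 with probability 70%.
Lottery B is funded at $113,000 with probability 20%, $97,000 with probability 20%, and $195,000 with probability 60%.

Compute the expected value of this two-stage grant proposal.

$115,900

EV(A) = 0.2 × 114000 + 0.1 × 115000 + 0.7 × 55000 = 22800 + 11500 + 38500 = 72800
EV(B) = 0.2 × 113000 + 0.2 × 97000 + 0.6 × 195000 = 22600 + 19400 + 117000 = 159000
Overall = 0.5 × 72800 + 0.5 × 159000 = 36400 + 79500 = 115900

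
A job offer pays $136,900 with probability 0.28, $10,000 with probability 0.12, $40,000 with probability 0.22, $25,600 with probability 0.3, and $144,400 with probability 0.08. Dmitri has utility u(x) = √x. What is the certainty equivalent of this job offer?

$56,644

E[u] = 0.28·√136900 + 0.12·√10000 + 0.22·√40000 + 0.3·√25600 + 0.08·√144400 = 0.28·370 + 0.12·100 + 0.22·200 + 0.3·160 + 0.08·380 = 238
CE = (238)² = 56644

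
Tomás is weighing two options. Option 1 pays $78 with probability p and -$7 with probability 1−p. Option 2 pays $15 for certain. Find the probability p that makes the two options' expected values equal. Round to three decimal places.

p = 0.259

p·78 + (1−p)·(-7) = 15
85p − 7 = 15
p = (15 + 7) / 85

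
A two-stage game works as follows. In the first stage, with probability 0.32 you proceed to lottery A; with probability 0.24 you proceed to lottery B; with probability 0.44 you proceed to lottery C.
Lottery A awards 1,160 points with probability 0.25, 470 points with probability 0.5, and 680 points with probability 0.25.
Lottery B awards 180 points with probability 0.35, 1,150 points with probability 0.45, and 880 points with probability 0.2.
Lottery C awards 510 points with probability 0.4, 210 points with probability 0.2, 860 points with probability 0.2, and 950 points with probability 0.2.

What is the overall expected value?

671.48 points

EV(A) = 0.25 × 1160 + 0.5 × 470 + 0.25 × 680 = 290 + 235 + 170 = 695
EV(B) = 0.35 × 180 + 0.45 × 1150 + 0.2 × 880 = 63 + 517.5 + 176 = 756.5
EV(C) = 0.4 × 510 + 0.2 × 210 + 0.2 × 860 + 0.2 × 950 = 204 + 42 + 172 + 190 = 608
Overall = 0.32 × 695 + 0.24 × 756.5 + 0.44 × 608 = 222.4 + 181.56 + 267.52 = 671.48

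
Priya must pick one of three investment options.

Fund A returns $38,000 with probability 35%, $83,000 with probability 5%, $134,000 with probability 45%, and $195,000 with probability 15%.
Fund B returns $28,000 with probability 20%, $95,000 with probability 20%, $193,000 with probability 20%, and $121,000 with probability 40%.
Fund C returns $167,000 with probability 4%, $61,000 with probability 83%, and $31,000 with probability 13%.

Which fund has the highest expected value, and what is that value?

Fund B ($111,600)

Fund A = 0.35 × 38000 + 0.05 × 83000 + 0.45 × 134000 + 0.15 × 195000 = 13300 + 4150 + 60300 + 29250 = 107000
Fund B = 0.2 × 28000 + 0.2 × 95000 + 0.2 × 193000 + 0.4 × 121000 = 5600 + 19000 + 38600 + 48400 = 111600
Fund C = 0.04 × 167000 + 0.83 × 61000 + 0.13 × 31000 = 6680 + 50630 + 4030 = 61340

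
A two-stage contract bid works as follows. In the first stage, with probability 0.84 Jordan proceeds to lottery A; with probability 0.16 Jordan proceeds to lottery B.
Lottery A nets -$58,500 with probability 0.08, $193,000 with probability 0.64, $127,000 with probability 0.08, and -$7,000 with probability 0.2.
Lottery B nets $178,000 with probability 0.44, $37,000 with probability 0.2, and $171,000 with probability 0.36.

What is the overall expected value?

$130,748.80

EV(A) = 0.08 × (-58500) + 0.64 × 193000 + 0.08 × 127000 + 0.2 × (-7000) = -4680 + 123520 + 10160 − 1400 = 127600
EV(B) = 0.44 × 178000 + 0.2 × 37000 + 0.36 × 171000 = 78320 + 7400 + 61560 = 147280
Overall = 0.84 × 127600 + 0.16 × 147280 = 107184 + 23564.8 = 130748.8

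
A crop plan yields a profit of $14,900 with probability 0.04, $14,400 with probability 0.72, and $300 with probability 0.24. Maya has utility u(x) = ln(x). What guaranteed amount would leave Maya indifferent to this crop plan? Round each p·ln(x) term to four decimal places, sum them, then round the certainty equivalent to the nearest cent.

E[u] = 0.04·ln(14900) + 0.72·ln(14400) + 0.24·ln(300) = 0.3844 + 6.8940 + 1.3689 = 8.6473
CE = e^8.6473 ≈ 5694.75

$5,694.75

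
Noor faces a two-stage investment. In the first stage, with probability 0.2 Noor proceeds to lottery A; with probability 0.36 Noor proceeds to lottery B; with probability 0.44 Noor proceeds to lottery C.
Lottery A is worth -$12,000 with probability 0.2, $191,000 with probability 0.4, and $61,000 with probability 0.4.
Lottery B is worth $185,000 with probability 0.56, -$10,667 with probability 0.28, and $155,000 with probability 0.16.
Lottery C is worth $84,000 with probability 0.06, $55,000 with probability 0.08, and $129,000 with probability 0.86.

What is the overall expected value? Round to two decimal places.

EV(A) = 0.2 × (-12000) + 0.4 × 191000 + 0.4 × 61000 = -2400 + 76400 + 24400 = 98400
EV(B) = 0.56 × 185000 + 0.28 × (-10667) + 0.16 × 155000 = 103600 − 2986.76 + 24800 = 125413.24
EV(C) = 0.06 × 84000 + 0.08 × 55000 + 0.86 × 129000 = 5040 + 4400 + 110940 = 120380
Overall = 0.2 × 98400 + 0.36 × 125413.24 + 0.44 × 120380 = 19680 + 45148.7664 + 52967.2 = 117795.9664

$117,795.97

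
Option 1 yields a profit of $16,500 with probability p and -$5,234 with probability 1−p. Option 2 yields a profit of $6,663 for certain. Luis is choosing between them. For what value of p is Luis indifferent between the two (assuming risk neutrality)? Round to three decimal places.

p = 0.547

p·16500 + (1−p)·(-5234) = 6663
21734p − 5234 = 6663
p = (6663 + 5234) / 21734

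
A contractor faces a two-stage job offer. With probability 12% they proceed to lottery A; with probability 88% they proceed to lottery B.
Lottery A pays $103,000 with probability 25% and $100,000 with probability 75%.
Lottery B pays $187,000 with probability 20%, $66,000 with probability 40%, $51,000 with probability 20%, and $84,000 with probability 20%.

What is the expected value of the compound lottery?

EV(A) = 0.25 × 103000 + 0.75 × 100000 = 25750 + 75000 = 100750
EV(B) = 0.2 × 187000 + 0.4 × 66000 + 0.2 × 51000 + 0.2 × 84000 = 37400 + 26400 + 10200 + 16800 = 90800
Overall = 0.12 × 100750 + 0.88 × 90800 = 12090 + 79904 = 91994

$91,994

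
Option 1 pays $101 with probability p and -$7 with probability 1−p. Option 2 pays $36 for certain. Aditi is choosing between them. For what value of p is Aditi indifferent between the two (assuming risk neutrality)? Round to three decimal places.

p·101 + (1−p)·(-7) = 36
108p − 7 = 36
p = (36 + 7) / 108

p = 0.398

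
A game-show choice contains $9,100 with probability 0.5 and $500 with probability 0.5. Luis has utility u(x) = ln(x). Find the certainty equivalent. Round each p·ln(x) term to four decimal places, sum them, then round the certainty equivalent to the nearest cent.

E[u] = 0.5·ln(9100) + 0.5·ln(500) = 4.5580 + 3.1073 = 7.6653
CE = e^7.6653 ≈ 2133.03

$2,133.03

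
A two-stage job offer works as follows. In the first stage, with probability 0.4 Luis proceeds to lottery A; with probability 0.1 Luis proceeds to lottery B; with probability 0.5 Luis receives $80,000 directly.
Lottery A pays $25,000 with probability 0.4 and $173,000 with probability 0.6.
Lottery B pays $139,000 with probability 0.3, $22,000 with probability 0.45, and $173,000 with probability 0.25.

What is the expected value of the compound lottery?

$95,005

EV(A) = 0.4 × 25000 + 0.6 × 173000 = 10000 + 103800 = 113800
EV(B) = 0.3 × 139000 + 0.45 × 22000 + 0.25 × 173000 = 41700 + 9900 + 43250 = 94850
Branch C: 80000 (certain)
Overall = 0.4 × 113800 + 0.1 × 94850 + 0.5 × 80000 = 45520 + 9485 + 40000 = 95005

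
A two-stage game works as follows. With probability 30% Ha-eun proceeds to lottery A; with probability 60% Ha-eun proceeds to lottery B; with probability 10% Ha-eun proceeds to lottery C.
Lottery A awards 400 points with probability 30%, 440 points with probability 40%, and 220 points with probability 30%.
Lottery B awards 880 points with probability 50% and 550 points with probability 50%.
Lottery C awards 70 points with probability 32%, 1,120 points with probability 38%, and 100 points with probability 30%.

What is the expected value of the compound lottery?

EV(A) = 0.3 × 400 + 0.4 × 440 + 0.3 × 220 = 120 + 176 + 66 = 362
EV(B) = 0.5 × 880 + 0.5 × 550 = 440 + 275 = 715
EV(C) = 0.32 × 70 + 0.38 × 1120 + 0.3 × 100 = 22.4 + 425.6 + 30 = 478
Overall = 0.3 × 362 + 0.6 × 715 + 0.1 × 478 = 108.6 + 429 + 47.8 = 585.4

585.4 points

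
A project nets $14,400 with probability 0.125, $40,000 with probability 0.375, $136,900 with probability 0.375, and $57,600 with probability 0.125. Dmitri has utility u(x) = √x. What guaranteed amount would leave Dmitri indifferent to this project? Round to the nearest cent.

E[u] = 0.125·√14400 + 0.375·√40000 + 0.375·√136900 + 0.125·√57600 = 0.125·120 + 0.375·200 + 0.375·370 + 0.125·240 = 258.75
CE = (258.75)² = 66951.5625

$66,951.56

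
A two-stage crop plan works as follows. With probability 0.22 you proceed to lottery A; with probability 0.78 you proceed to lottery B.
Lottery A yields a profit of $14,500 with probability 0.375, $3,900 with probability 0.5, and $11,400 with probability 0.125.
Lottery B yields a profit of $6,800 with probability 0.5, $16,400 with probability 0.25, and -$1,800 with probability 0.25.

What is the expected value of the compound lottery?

EV(A) = 0.375 × 14500 + 0.5 × 3900 + 0.125 × 11400 = 5437.5 + 1950 + 1425 = 8812.5
EV(B) = 0.5 × 6800 + 0.25 × 16400 + 0.25 × (-1800) = 3400 + 4100 − 450 = 7050
Overall = 0.22 × 8812.5 + 0.78 × 7050 = 1938.75 + 5499 = 7437.75

$7,437.75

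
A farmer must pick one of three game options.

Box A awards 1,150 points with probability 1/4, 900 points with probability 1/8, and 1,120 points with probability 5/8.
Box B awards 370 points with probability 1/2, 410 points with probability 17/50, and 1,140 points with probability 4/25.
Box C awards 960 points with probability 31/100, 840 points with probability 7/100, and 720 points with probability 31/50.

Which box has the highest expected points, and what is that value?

Box A (1,100 points)

Box A = 1/4 × 1150 + 1/8 × 900 + 5/8 × 1120 = 287.5 + 112.5 + 700 = 1100
Box B = 1/2 × 370 + 17/50 × 410 + 4/25 × 1140 = 185 + 139.4 + 182.4 = 506.8
Box C = 31/100 × 960 + 7/100 × 840 + 31/50 × 720 = 297.6 + 58.8 + 446.4 = 802.8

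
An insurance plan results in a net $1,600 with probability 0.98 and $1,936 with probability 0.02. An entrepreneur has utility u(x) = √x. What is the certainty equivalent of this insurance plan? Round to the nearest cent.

$1,606.41

E[u] = 0.98·√1600 + 0.02·√1936 = 0.98·40 + 0.02·44 = 40.08
CE = (40.08)² = 1606.4064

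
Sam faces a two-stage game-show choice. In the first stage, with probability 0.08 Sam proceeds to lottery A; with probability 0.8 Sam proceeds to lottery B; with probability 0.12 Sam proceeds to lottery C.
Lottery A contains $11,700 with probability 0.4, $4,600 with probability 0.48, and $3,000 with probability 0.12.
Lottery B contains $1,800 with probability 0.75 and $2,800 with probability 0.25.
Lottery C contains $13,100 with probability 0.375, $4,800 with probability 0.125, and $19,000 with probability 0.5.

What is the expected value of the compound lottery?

$4,021.34

EV(A) = 0.4 × 11700 + 0.48 × 4600 + 0.12 × 3000 = 4680 + 2208 + 360 = 7248
EV(B) = 0.75 × 1800 + 0.25 × 2800 = 1350 + 700 = 2050
EV(C) = 0.375 × 13100 + 0.125 × 4800 + 0.5 × 19000 = 4912.5 + 600 + 9500 = 15012.5
Overall = 0.08 × 7248 + 0.8 × 2050 + 0.12 × 15012.5 = 579.84 + 1640 + 1801.5 = 4021.34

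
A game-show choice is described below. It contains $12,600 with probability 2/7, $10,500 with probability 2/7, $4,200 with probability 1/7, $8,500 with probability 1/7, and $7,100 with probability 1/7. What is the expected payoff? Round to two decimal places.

EV = 2/7 × 12600 + 2/7 × 10500 + 1/7 × 4200 + 1/7 × 8500 + 1/7 × 7100 = 3600 + 3000 + 600 + 1214.2857 + 1014.2857 = 9428.5714

$9,428.57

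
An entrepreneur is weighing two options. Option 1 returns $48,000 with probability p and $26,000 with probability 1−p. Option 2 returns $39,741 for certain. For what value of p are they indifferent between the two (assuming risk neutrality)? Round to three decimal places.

p = 0.625

p·48000 + (1−p)·26000 = 39741
22000p + 26000 = 39741
p = (39741 − 26000) / 22000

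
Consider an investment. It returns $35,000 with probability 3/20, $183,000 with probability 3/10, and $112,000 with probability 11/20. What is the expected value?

EV = 3/20 × 35000 + 3/10 × 183000 + 11/20 × 112000 = 5250 + 54900 + 61600 = 121750

$121,750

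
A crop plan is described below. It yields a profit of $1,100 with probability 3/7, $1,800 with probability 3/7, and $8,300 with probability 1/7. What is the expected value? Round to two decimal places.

EV = 3/7 × 1100 + 3/7 × 1800 + 1/7 × 8300 = 471.4286 + 771.4286 + 1185.7143 = 2428.5714

$2,428.57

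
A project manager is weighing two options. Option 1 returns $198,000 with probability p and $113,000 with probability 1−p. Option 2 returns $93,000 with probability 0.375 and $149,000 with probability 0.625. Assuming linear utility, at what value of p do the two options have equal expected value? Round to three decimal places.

EV(Option 2) = 0.375 × 93000 + 0.625 × 149000 = 34875 + 93125 = 128000
p·198000 + (1−p)·113000 = 128000
85000p + 113000 = 128000
p = (128000 − 113000) / 85000

p = 0.176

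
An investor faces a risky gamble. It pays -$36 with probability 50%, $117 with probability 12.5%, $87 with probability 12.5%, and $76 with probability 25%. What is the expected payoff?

$26.50

EV = 0.5 × (-36) + 0.125 × 117 + 0.125 × 87 + 0.25 × 76 = -18 + 14.625 + 10.875 + 19 = 26.5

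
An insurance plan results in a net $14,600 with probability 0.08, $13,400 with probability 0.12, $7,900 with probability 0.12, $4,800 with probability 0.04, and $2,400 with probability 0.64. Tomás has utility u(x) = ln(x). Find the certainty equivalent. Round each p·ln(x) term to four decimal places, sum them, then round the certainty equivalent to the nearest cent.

$4,043.64

E[u] = 0.08·ln(14600) + 0.12·ln(13400) + 0.12·ln(7900) + 0.04·ln(4800) + 0.64·ln(2400) = 0.7671 + 1.1404 + 1.0770 + 0.3391 + 4.9813 = 8.3049
CE = e^8.3049 ≈ 4043.64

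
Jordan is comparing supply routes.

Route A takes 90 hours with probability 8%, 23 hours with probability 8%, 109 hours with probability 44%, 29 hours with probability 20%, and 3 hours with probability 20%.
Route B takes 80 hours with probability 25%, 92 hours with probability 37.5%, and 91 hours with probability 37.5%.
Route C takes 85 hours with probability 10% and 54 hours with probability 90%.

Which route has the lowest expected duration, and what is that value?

Route C (57.1 hours)

Route A = 0.08 × 90 + 0.08 × 23 + 0.44 × 109 + 0.2 × 29 + 0.2 × 3 = 7.2 + 1.84 + 47.96 + 5.8 + 0.6 = 63.4
Route B = 0.25 × 80 + 0.375 × 92 + 0.375 × 91 = 20 + 34.5 + 34.125 = 88.625
Route C = 0.1 × 85 + 0.9 × 54 = 8.5 + 48.6 = 57.1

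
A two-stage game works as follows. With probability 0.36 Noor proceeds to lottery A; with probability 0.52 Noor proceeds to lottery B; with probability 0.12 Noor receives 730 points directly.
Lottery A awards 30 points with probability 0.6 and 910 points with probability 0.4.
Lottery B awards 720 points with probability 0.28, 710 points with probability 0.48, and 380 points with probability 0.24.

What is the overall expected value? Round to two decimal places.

554.59 points

EV(A) = 0.6 × 30 + 0.4 × 910 = 18 + 364 = 382
EV(B) = 0.28 × 720 + 0.48 × 710 + 0.24 × 380 = 201.6 + 340.8 + 91.2 = 633.6
Branch C: 730 (certain)
Overall = 0.36 × 382 + 0.52 × 633.6 + 0.12 × 730 = 137.52 + 329.472 + 87.6 = 554.592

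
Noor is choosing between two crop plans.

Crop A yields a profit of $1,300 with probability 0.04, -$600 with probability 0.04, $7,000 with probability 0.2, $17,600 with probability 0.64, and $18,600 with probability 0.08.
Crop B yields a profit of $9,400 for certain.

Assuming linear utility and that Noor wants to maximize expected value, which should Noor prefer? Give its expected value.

Crop A = 0.04 × 1300 + 0.04 × (-600) + 0.2 × 7000 + 0.64 × 17600 + 0.08 × 18600 = 52 − 24 + 1400 + 11264 + 1488 = 14180
Crop B: 9400 (certain)

Crop A ($14,180)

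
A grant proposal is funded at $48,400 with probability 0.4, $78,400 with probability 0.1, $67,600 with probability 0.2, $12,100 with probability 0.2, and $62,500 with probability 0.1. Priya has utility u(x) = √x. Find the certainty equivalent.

E[u] = 0.4·√48400 + 0.1·√78400 + 0.2·√67600 + 0.2·√12100 + 0.1·√62500 = 0.4·220 + 0.1·280 + 0.2·260 + 0.2·110 + 0.1·250 = 215
CE = (215)² = 46225

$46,225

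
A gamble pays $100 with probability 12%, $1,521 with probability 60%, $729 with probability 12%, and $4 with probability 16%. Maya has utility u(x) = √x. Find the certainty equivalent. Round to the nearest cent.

$792.99

E[u] = 0.12·√100 + 0.6·√1521 + 0.12·√729 + 0.16·√4 = 0.12·10 + 0.6·39 + 0.12·27 + 0.16·2 = 28.16
CE = (28.16)² = 792.9856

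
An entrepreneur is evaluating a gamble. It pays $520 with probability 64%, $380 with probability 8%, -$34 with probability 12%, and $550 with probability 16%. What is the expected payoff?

EV = 0.64 × 520 + 0.08 × 380 + 0.12 × (-34) + 0.16 × 550 = 332.8 + 30.4 − 4.08 + 88 = 447.12

$447.12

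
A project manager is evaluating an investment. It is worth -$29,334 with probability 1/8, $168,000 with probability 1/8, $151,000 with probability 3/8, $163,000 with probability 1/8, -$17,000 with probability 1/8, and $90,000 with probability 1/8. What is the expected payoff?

$103,458.25

EV = 1/8 × (-29334) + 1/8 × 168000 + 3/8 × 151000 + 1/8 × 163000 + 1/8 × (-17000) + 1/8 × 90000 = -3666.75 + 21000 + 56625 + 20375 − 2125 + 11250 = 103458.25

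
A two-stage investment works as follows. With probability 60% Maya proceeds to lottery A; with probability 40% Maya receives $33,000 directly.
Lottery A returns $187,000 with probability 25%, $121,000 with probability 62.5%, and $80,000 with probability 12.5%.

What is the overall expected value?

$92,625

EV(A) = 0.25 × 187000 + 0.625 × 121000 + 0.125 × 80000 = 46750 + 75625 + 10000 = 132375
Branch B: 33000 (certain)
Overall = 0.6 × 132375 + 0.4 × 33000 = 79425 + 13200 = 92625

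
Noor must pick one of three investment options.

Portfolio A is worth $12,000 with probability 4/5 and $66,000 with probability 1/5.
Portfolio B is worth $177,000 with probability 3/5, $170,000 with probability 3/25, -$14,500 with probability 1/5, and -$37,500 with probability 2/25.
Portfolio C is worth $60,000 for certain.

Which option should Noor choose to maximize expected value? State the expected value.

Portfolio A = 4/5 × 12000 + 1/5 × 66000 = 9600 + 13200 = 22800
Portfolio B = 3/5 × 177000 + 3/25 × 170000 + 1/5 × (-14500) + 2/25 × (-37500) = 106200 + 20400 − 2900 − 3000 = 120700
Portfolio C: 60000 (certain)

Portfolio B ($120,700)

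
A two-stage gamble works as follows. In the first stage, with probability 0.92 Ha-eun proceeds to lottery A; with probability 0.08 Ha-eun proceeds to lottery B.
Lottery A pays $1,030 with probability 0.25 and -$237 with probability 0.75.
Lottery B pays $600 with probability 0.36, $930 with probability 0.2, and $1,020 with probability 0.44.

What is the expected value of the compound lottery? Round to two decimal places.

$141.43

EV(A) = 0.25 × 1030 + 0.75 × (-237) = 257.5 − 177.75 = 79.75
EV(B) = 0.36 × 600 + 0.2 × 930 + 0.44 × 1020 = 216 + 186 + 448.8 = 850.8
Overall = 0.92 × 79.75 + 0.08 × 850.8 = 73.37 + 68.064 = 141.434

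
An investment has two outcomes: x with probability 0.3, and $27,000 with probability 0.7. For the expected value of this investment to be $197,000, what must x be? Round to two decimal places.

0.3·x + 0.7·27000 = 197000
0.3·x = 197000 − 18900 = 178100
x = 178100 / 0.3 = 593666.6667

x = $593,666.67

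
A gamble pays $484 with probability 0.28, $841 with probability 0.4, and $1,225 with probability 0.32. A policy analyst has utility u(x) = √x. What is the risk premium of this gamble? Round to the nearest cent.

E[u] = 0.28·√484 + 0.4·√841 + 0.32·√1225 = 0.28·22 + 0.4·29 + 0.32·35 = 28.96
CE = (28.96)² = 838.6816
Risk premium = EV − CE = 863.92 − 838.6816 = 25.2384

$25.24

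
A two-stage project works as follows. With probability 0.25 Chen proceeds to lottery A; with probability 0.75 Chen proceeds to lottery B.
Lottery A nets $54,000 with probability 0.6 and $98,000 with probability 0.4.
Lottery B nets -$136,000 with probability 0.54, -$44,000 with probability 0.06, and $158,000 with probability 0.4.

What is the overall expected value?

EV(A) = 0.6 × 54000 + 0.4 × 98000 = 32400 + 39200 = 71600
EV(B) = 0.54 × (-136000) + 0.06 × (-44000) + 0.4 × 158000 = -73440 − 2640 + 63200 = -12880
Overall = 0.25 × 71600 + 0.75 × (-12880) = 17900 − 9660 = 8240

$8,240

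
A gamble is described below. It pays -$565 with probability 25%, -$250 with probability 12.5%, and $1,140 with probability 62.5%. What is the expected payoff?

EV = 0.25 × (-565) + 0.125 × (-250) + 0.625 × 1140 = -141.25 − 31.25 + 712.5 = 540

$540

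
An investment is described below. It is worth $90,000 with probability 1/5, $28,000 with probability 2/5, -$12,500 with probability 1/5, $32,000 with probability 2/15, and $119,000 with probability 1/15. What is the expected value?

$38,900

EV = 1/5 × 90000 + 2/5 × 28000 + 1/5 × (-12500) + 2/15 × 32000 + 1/15 × 119000 = 18000 + 11200 − 2500 + 4266.6667 + 7933.3333 = 38900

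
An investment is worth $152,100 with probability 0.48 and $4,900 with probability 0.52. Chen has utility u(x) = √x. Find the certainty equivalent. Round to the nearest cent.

$49,996.96

E[u] = 0.48·√152100 + 0.52·√4900 = 0.48·390 + 0.52·70 = 223.6
CE = (223.6)² = 49996.96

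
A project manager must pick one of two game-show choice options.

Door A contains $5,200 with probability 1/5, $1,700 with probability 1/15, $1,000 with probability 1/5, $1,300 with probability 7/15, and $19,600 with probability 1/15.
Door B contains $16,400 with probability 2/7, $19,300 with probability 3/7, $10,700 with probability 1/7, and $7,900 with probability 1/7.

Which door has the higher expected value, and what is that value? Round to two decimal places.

Door B ($15,614.29)

Door A = 1/5 × 5200 + 1/15 × 1700 + 1/5 × 1000 + 7/15 × 1300 + 1/15 × 19600 = 1040 + 113.3333 + 200 + 606.6667 + 1306.6667 = 3266.6667
Door B = 2/7 × 16400 + 3/7 × 19300 + 1/7 × 10700 + 1/7 × 7900 = 4685.7143 + 8271.4286 + 1528.5714 + 1128.5714 = 15614.2857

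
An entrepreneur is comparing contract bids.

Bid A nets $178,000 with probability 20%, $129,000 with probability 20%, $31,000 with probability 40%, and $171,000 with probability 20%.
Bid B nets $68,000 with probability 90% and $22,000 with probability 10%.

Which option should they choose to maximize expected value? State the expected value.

Bid A ($108,000)

Bid A = 0.2 × 178000 + 0.2 × 129000 + 0.4 × 31000 + 0.2 × 171000 = 35600 + 25800 + 12400 + 34200 = 108000
Bid B = 0.9 × 68000 + 0.1 × 22000 = 61200 + 2200 = 63400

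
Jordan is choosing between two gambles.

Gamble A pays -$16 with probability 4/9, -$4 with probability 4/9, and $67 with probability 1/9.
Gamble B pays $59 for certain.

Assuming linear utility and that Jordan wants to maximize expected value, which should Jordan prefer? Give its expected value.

Gamble A = 4/9 × (-16) + 4/9 × (-4) + 1/9 × 67 = -7.1111 − 1.7778 + 7.4444 = -1.4444
Gamble B: 59 (certain)

Gamble B ($59)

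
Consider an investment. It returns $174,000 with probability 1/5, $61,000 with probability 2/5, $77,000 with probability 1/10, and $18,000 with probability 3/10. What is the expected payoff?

$72,300

EV = 1/5 × 174000 + 2/5 × 61000 + 1/10 × 77000 + 3/10 × 18000 = 34800 + 24400 + 7700 + 5400 = 72300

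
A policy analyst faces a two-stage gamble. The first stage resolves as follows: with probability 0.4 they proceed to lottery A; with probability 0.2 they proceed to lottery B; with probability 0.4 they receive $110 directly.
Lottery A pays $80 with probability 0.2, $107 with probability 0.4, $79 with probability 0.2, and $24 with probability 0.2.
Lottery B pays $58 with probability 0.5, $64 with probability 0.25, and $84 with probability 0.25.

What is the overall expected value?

EV(A) = 0.2 × 80 + 0.4 × 107 + 0.2 × 79 + 0.2 × 24 = 16 + 42.8 + 15.8 + 4.8 = 79.4
EV(B) = 0.5 × 58 + 0.25 × 64 + 0.25 × 84 = 29 + 16 + 21 = 66
Branch C: 110 (certain)
Overall = 0.4 × 79.4 + 0.2 × 66 + 0.4 × 110 = 31.76 + 13.2 + 44 = 88.96

$88.96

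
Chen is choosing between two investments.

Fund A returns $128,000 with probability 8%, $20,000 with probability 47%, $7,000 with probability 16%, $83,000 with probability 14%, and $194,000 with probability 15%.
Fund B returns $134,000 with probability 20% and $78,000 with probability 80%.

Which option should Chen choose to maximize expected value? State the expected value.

Fund B ($89,200)

Fund A = 0.08 × 128000 + 0.47 × 20000 + 0.16 × 7000 + 0.14 × 83000 + 0.15 × 194000 = 10240 + 9400 + 1120 + 11620 + 29100 = 61480
Fund B = 0.2 × 134000 + 0.8 × 78000 = 26800 + 62400 = 89200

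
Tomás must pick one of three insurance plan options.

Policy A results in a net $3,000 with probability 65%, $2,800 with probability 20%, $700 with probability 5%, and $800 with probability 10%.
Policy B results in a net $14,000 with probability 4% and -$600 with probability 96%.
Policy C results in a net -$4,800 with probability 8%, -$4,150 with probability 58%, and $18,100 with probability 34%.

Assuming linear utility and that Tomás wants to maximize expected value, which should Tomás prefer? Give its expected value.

Policy A = 0.65 × 3000 + 0.2 × 2800 + 0.05 × 700 + 0.1 × 800 = 1950 + 560 + 35 + 80 = 2625
Policy B = 0.04 × 14000 + 0.96 × (-600) = 560 − 576 = -16
Policy C = 0.08 × (-4800) + 0.58 × (-4150) + 0.34 × 18100 = -384 − 2407 + 6154 = 3363

Policy C ($3,363)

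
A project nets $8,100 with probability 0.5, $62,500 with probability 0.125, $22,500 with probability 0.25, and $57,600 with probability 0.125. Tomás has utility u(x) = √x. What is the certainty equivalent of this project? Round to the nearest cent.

E[u] = 0.5·√8100 + 0.125·√62500 + 0.25·√22500 + 0.125·√57600 = 0.5·90 + 0.125·250 + 0.25·150 + 0.125·240 = 143.75
CE = (143.75)² = 20664.0625

$20,664.06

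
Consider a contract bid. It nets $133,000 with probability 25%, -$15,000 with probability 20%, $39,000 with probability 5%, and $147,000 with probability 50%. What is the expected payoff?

$105,700

EV = 0.25 × 133000 + 0.2 × (-15000) + 0.05 × 39000 + 0.5 × 147000 = 33250 − 3000 + 1950 + 73500 = 105700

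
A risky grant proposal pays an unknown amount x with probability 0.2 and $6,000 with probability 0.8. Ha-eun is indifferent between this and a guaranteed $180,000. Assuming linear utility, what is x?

x = $876,000

0.2·x + 0.8·6000 = 180000
0.2·x = 180000 − 4800 = 175200
x = 175200 / 0.2 = 876000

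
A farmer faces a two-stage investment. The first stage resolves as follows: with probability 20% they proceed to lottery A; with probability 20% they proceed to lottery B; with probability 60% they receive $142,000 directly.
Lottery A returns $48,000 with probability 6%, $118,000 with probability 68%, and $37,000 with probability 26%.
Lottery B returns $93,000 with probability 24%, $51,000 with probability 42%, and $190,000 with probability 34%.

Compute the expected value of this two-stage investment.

$125,416

EV(A) = 0.06 × 48000 + 0.68 × 118000 + 0.26 × 37000 = 2880 + 80240 + 9620 = 92740
EV(B) = 0.24 × 93000 + 0.42 × 51000 + 0.34 × 190000 = 22320 + 21420 + 64600 = 108340
Branch C: 142000 (certain)
Overall = 0.2 × 92740 + 0.2 × 108340 + 0.6 × 142000 = 18548 + 21668 + 85200 = 125416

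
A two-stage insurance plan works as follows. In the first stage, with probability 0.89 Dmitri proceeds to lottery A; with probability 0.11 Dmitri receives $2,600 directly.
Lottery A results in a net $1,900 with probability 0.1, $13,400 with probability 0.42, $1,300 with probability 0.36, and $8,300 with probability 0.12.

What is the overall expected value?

$6,766.98

EV(A) = 0.1 × 1900 + 0.42 × 13400 + 0.36 × 1300 + 0.12 × 8300 = 190 + 5628 + 468 + 996 = 7282
Branch B: 2600 (certain)
Overall = 0.89 × 7282 + 0.11 × 2600 = 6480.98 + 286 = 6766.98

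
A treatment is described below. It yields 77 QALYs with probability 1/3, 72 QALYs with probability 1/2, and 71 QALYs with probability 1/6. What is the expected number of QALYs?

EV = 1/3 × 77 + 1/2 × 72 + 1/6 × 71 = 25.6667 + 36 + 11.8333 = 73.5

73.5 QALYs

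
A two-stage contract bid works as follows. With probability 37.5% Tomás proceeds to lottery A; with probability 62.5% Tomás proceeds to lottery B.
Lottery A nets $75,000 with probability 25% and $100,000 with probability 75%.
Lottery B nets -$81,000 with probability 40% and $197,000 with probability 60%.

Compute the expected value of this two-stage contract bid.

$88,781.25

EV(A) = 0.25 × 75000 + 0.75 × 100000 = 18750 + 75000 = 93750
EV(B) = 0.4 × (-81000) + 0.6 × 197000 = -32400 + 118200 = 85800
Overall = 0.375 × 93750 + 0.625 × 85800 = 35156.25 + 53625 = 88781.25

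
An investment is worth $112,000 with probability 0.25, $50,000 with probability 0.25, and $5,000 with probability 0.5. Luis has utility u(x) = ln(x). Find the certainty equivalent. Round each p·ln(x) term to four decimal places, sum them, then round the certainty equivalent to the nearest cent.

E[u] = 0.25·ln(112000) + 0.25·ln(50000) + 0.5·ln(5000) = 2.9066 + 2.7049 + 4.2586 = 9.8701
CE = e^9.8701 ≈ 19343.27

$19,343.27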